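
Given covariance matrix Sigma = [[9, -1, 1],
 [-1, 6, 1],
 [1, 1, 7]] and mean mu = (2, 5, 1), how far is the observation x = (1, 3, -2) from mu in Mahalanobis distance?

Step 1 — centre the observation: (x - mu) = (-1, -2, -3).

Step 2 — invert Sigma (cofactor / det for 3×3, or solve directly):
  Sigma^{-1} = [[0.1158, 0.0226, -0.0198],
 [0.0226, 0.1751, -0.0282],
 [-0.0198, -0.0282, 0.1497]].

Step 3 — form the quadratic (x - mu)^T · Sigma^{-1} · (x - mu):
  Sigma^{-1} · (x - mu) = (-0.1017, -0.2881, -0.3729).
  (x - mu)^T · [Sigma^{-1} · (x - mu)] = (-1)·(-0.1017) + (-2)·(-0.2881) + (-3)·(-0.3729) = 1.7966.

Step 4 — take square root: d = √(1.7966) ≈ 1.3404.

d(x, mu) = √(1.7966) ≈ 1.3404


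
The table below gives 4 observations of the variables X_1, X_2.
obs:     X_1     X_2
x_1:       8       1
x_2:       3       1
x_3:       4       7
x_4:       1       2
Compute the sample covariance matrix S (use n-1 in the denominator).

Step 1 — column means:
  mean(X_1) = (8 + 3 + 4 + 1) / 4 = 16/4 = 4
  mean(X_2) = (1 + 1 + 7 + 2) / 4 = 11/4 = 2.75

Step 2 — sample covariance S[i,j] = (1/(n-1)) · Σ_k (x_{k,i} - mean_i) · (x_{k,j} - mean_j), with n-1 = 3.
  S[X_1,X_1] = ((4)·(4) + (-1)·(-1) + (0)·(0) + (-3)·(-3)) / 3 = 26/3 = 8.6667
  S[X_1,X_2] = ((4)·(-1.75) + (-1)·(-1.75) + (0)·(4.25) + (-3)·(-0.75)) / 3 = -3/3 = -1
  S[X_2,X_2] = ((-1.75)·(-1.75) + (-1.75)·(-1.75) + (4.25)·(4.25) + (-0.75)·(-0.75)) / 3 = 24.75/3 = 8.25

S is symmetric (S[j,i] = S[i,j]). Assembling:

S = [[8.6667, -1],
 [-1, 8.25]]


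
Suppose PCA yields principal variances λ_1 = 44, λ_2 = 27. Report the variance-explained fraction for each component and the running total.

Step 1 — total variance = trace(Sigma) = Σ λ_i = 44 + 27 = 71.

Step 2 — fraction explained by component i = λ_i / Σ λ:
  PC1: 44/71 = 0.6197
  PC2: 27/71 = 0.3803

Step 3 — cumulative fraction after k components = (λ_1 + ... + λ_k) / Σ λ:
  k = 1: 44/71 = 0.6197
  k = 2: (44 + 27)/71 = 71/71 = 1

Summary (fraction, with percent):

explained: PC1 0.6197 (61.97%), PC2 0.3803 (38.03%);  cumulative: 0.6197, 1


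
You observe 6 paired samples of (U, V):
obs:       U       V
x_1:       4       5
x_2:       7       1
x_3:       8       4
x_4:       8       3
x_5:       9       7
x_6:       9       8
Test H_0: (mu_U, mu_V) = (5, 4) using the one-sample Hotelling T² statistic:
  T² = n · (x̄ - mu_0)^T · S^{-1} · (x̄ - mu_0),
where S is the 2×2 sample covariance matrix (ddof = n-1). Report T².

Step 1 — sample mean vector:
  mean(U) = (4 + 7 + 8 + 8 + 9 + 9) / 6 = 45/6 = 7.5
  mean(V) = (5 + 1 + 4 + 3 + 7 + 8) / 6 = 28/6 = 4.6667
  x̄ = (7.5, 4.6667),  deviation x̄ - mu_0 = (7.5, 4.6667) - (5, 4) = (2.5, 0.6667).

Step 2 — sample covariance matrix, S[i,j] = (1/(n-1)) · Σ_k (x_{k,i} - mean_i) · (x_{k,j} - mean_j), divisor n-1 = 5:
  S[U,U] = ((-3.5)·(-3.5) + (-0.5)·(-0.5) + (0.5)·(0.5) + (0.5)·(0.5) + (1.5)·(1.5) + (1.5)·(1.5)) / 5 = 17.5/5 = 3.5
  S[U,V] = ((-3.5)·(0.3333) + (-0.5)·(-3.6667) + (0.5)·(-0.6667) + (0.5)·(-1.6667) + (1.5)·(2.3333) + (1.5)·(3.3333)) / 5 = 8/5 = 1.6
  S[V,V] = ((0.3333)·(0.3333) + (-3.6667)·(-3.6667) + (-0.6667)·(-0.6667) + (-1.6667)·(-1.6667) + (2.3333)·(2.3333) + (3.3333)·(3.3333)) / 5 = 33.3333/5 = 6.6667
  S = [[3.5, 1.6],
 [1.6, 6.6667]].

Step 3 — invert S. det(S) = 3.5·6.6667 - (1.6)² = 20.7733.
  S^{-1} = (1/det) · [[d, -b], [-b, a]] = [[0.3209, -0.077],
 [-0.077, 0.1685]].

Step 4 — quadratic form (x̄ - mu_0)^T · S^{-1} · (x̄ - mu_0):
  S^{-1} · (x̄ - mu_0) = (0.751, -0.0802),
  (x̄ - mu_0)^T · [...] = (2.5)·(0.751) + (0.6667)·(-0.0802) = 1.8239.

Step 5 — scale by n: T² = 6 · 1.8239 = 10.9435.

T² ≈ 10.9435


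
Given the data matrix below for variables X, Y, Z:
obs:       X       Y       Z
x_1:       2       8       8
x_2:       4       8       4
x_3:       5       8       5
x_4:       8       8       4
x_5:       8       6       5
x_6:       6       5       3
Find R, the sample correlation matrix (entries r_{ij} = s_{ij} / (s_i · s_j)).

Step 1 — column means:
  mean(X) = (2 + 4 + 5 + 8 + 8 + 6) / 6 = 33/6 = 5.5
  mean(Y) = (8 + 8 + 8 + 8 + 6 + 5) / 6 = 43/6 = 7.1667
  mean(Z) = (8 + 4 + 5 + 4 + 5 + 3) / 6 = 29/6 = 4.8333

Step 2 — sample variances and covariances s[i,j] = (1/(n-1)) · Σ_k (x_{k,i} - mean_i) · (x_{k,j} - mean_j), with n-1 = 5:
  s[X,X] = ((-3.5)·(-3.5) + (-1.5)·(-1.5) + (-0.5)·(-0.5) + (2.5)·(2.5) + (2.5)·(2.5) + (0.5)·(0.5)) / 5 = 27.5/5 = 5.5
  s[X,Y] = ((-3.5)·(0.8333) + (-1.5)·(0.8333) + (-0.5)·(0.8333) + (2.5)·(0.8333) + (2.5)·(-1.1667) + (0.5)·(-2.1667)) / 5 = -6.5/5 = -1.3
  s[X,Z] = ((-3.5)·(3.1667) + (-1.5)·(-0.8333) + (-0.5)·(0.1667) + (2.5)·(-0.8333) + (2.5)·(0.1667) + (0.5)·(-1.8333)) / 5 = -12.5/5 = -2.5
  s[Y,Y] = ((0.8333)·(0.8333) + (0.8333)·(0.8333) + (0.8333)·(0.8333) + (0.8333)·(0.8333) + (-1.1667)·(-1.1667) + (-2.1667)·(-2.1667)) / 5 = 8.8333/5 = 1.7667
  s[Y,Z] = ((0.8333)·(3.1667) + (0.8333)·(-0.8333) + (0.8333)·(0.1667) + (0.8333)·(-0.8333) + (-1.1667)·(0.1667) + (-2.1667)·(-1.8333)) / 5 = 5.1667/5 = 1.0333
  s[Z,Z] = ((3.1667)·(3.1667) + (-0.8333)·(-0.8333) + (0.1667)·(0.1667) + (-0.8333)·(-0.8333) + (0.1667)·(0.1667) + (-1.8333)·(-1.8333)) / 5 = 14.8333/5 = 2.9667
  Sample standard deviations s_i = √(s[i,i]):
  s(X) = √(5.5) = 2.3452
  s(Y) = √(1.7667) = 1.3292
  s(Z) = √(2.9667) = 1.7224

Step 3 — r_{ij} = s_{ij} / (s_i · s_j):
  r[X,X] = 1 (diagonal).
  r[X,Y] = -1.3 / (2.3452 · 1.3292) = -1.3 / 3.1172 = -0.417
  r[X,Z] = -2.5 / (2.3452 · 1.7224) = -2.5 / 4.0394 = -0.6189
  r[Y,Y] = 1 (diagonal).
  r[Y,Z] = 1.0333 / (1.3292 · 1.7224) = 1.0333 / 2.2893 = 0.4514
  r[Z,Z] = 1 (diagonal).

R is symmetric with unit diagonal. Assembling:

R = [[1, -0.417, -0.6189],
 [-0.417, 1, 0.4514],
 [-0.6189, 0.4514, 1]]


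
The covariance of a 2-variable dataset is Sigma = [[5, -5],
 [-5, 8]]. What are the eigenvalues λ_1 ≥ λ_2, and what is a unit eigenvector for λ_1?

Step 1 — characteristic polynomial of 2×2 Sigma:
  det(Sigma - λI) = λ² - trace · λ + det = 0.
  trace = 5 + 8 = 13, det = 5·8 - (-5)² = 15.
Step 2 — discriminant:
  Δ = trace² - 4·det = 169 - 60 = 109.
Step 3 — eigenvalues:
  λ = (trace ± √Δ)/2 = (13 ± 10.4403)/2,
  λ_1 = 11.7202,  λ_2 = 1.2798.

Step 4 — unit eigenvector for λ_1: solve (Sigma - λ_1 I)v = 0. First row:
  (5 - 11.7202)·v_x + (-5)·v_y = 0, i.e. (-6.7202)·v_x + (-5)·v_y = 0,
  so v ∝ (b, λ_1 - a) = (-5, 6.7202); multiply by -1 so the first entry is positive: u = (5, -6.7202).
  ||u|| = √((5)² + (-6.7202)²) = √(70.1605) ≈ 8.3762,
  v_1 = u/||u|| ≈ (0.5969, -0.8023) (||v_1|| = 1).

λ_1 = 11.7202,  λ_2 = 1.2798;  v_1 ≈ (0.5969, -0.8023)


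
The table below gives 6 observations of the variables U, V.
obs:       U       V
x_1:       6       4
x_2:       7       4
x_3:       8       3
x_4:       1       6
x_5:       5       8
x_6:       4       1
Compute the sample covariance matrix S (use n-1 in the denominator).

Step 1 — column means:
  mean(U) = (6 + 7 + 8 + 1 + 5 + 4) / 6 = 31/6 = 5.1667
  mean(V) = (4 + 4 + 3 + 6 + 8 + 1) / 6 = 26/6 = 4.3333

Step 2 — sample covariance S[i,j] = (1/(n-1)) · Σ_k (x_{k,i} - mean_i) · (x_{k,j} - mean_j), with n-1 = 5.
  S[U,U] = ((0.8333)·(0.8333) + (1.8333)·(1.8333) + (2.8333)·(2.8333) + (-4.1667)·(-4.1667) + (-0.1667)·(-0.1667) + (-1.1667)·(-1.1667)) / 5 = 30.8333/5 = 6.1667
  S[U,V] = ((0.8333)·(-0.3333) + (1.8333)·(-0.3333) + (2.8333)·(-1.3333) + (-4.1667)·(1.6667) + (-0.1667)·(3.6667) + (-1.1667)·(-3.3333)) / 5 = -8.3333/5 = -1.6667
  S[V,V] = ((-0.3333)·(-0.3333) + (-0.3333)·(-0.3333) + (-1.3333)·(-1.3333) + (1.6667)·(1.6667) + (3.6667)·(3.6667) + (-3.3333)·(-3.3333)) / 5 = 29.3333/5 = 5.8667

S is symmetric (S[j,i] = S[i,j]). Assembling:

S = [[6.1667, -1.6667],
 [-1.6667, 5.8667]]


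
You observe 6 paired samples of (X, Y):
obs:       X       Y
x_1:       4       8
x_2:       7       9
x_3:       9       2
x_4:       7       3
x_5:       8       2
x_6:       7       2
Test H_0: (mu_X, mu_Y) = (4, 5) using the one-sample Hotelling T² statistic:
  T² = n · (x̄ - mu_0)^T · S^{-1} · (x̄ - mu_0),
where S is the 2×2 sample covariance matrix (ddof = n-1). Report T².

Step 1 — sample mean vector:
  mean(X) = (4 + 7 + 9 + 7 + 8 + 7) / 6 = 42/6 = 7
  mean(Y) = (8 + 9 + 2 + 3 + 2 + 2) / 6 = 26/6 = 4.3333
  x̄ = (7, 4.3333),  deviation x̄ - mu_0 = (7, 4.3333) - (4, 5) = (3, -0.6667).

Step 2 — sample covariance matrix, S[i,j] = (1/(n-1)) · Σ_k (x_{k,i} - mean_i) · (x_{k,j} - mean_j), divisor n-1 = 5:
  S[X,X] = ((-3)·(-3) + (0)·(0) + (2)·(2) + (0)·(0) + (1)·(1) + (0)·(0)) / 5 = 14/5 = 2.8
  S[X,Y] = ((-3)·(3.6667) + (0)·(4.6667) + (2)·(-2.3333) + (0)·(-1.3333) + (1)·(-2.3333) + (0)·(-2.3333)) / 5 = -18/5 = -3.6
  S[Y,Y] = ((3.6667)·(3.6667) + (4.6667)·(4.6667) + (-2.3333)·(-2.3333) + (-1.3333)·(-1.3333) + (-2.3333)·(-2.3333) + (-2.3333)·(-2.3333)) / 5 = 53.3333/5 = 10.6667
  S = [[2.8, -3.6],
 [-3.6, 10.6667]].

Step 3 — invert S. det(S) = 2.8·10.6667 - (-3.6)² = 16.9067.
  S^{-1} = (1/det) · [[d, -b], [-b, a]] = [[0.6309, 0.2129],
 [0.2129, 0.1656]].

Step 4 — quadratic form (x̄ - mu_0)^T · S^{-1} · (x̄ - mu_0):
  S^{-1} · (x̄ - mu_0) = (1.7508, 0.5284),
  (x̄ - mu_0)^T · [...] = (3)·(1.7508) + (-0.6667)·(0.5284) = 4.9001.

Step 5 — scale by n: T² = 6 · 4.9001 = 29.4006.

T² ≈ 29.4006


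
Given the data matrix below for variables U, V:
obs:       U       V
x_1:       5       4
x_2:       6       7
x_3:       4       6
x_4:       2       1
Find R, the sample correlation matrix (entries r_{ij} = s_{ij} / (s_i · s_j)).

Step 1 — column means:
  mean(U) = (5 + 6 + 4 + 2) / 4 = 17/4 = 4.25
  mean(V) = (4 + 7 + 6 + 1) / 4 = 18/4 = 4.5

Step 2 — sample variances and covariances s[i,j] = (1/(n-1)) · Σ_k (x_{k,i} - mean_i) · (x_{k,j} - mean_j), with n-1 = 3:
  s[U,U] = ((0.75)·(0.75) + (1.75)·(1.75) + (-0.25)·(-0.25) + (-2.25)·(-2.25)) / 3 = 8.75/3 = 2.9167
  s[U,V] = ((0.75)·(-0.5) + (1.75)·(2.5) + (-0.25)·(1.5) + (-2.25)·(-3.5)) / 3 = 11.5/3 = 3.8333
  s[V,V] = ((-0.5)·(-0.5) + (2.5)·(2.5) + (1.5)·(1.5) + (-3.5)·(-3.5)) / 3 = 21/3 = 7
  Sample standard deviations s_i = √(s[i,i]):
  s(U) = √(2.9167) = 1.7078
  s(V) = √(7) = 2.6458

Step 3 — r_{ij} = s_{ij} / (s_i · s_j):
  r[U,U] = 1 (diagonal).
  r[U,V] = 3.8333 / (1.7078 · 2.6458) = 3.8333 / 4.5185 = 0.8484
  r[V,V] = 1 (diagonal).

R is symmetric with unit diagonal. Assembling:

R = [[1, 0.8484],
 [0.8484, 1]]


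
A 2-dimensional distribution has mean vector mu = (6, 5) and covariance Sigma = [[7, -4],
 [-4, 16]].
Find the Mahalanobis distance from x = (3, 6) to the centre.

Step 1 — centre the observation: (x - mu) = (-3, 1).

Step 2 — invert Sigma. det(Sigma) = 7·16 - (-4)² = 96.
  Sigma^{-1} = (1/det) · [[d, -b], [-b, a]] = [[0.1667, 0.0417],
 [0.0417, 0.0729]].

Step 3 — form the quadratic (x - mu)^T · Sigma^{-1} · (x - mu):
  Sigma^{-1} · (x - mu) = (-0.4583, -0.0521).
  (x - mu)^T · [Sigma^{-1} · (x - mu)] = (-3)·(-0.4583) + (1)·(-0.0521) = 1.3229.

Step 4 — take square root: d = √(1.3229) ≈ 1.1502.

d(x, mu) = √(1.3229) ≈ 1.1502


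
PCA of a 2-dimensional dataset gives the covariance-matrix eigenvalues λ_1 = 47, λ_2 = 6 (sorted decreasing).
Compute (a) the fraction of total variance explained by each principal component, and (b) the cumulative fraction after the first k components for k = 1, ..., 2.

Step 1 — total variance = trace(Sigma) = Σ λ_i = 47 + 6 = 53.

Step 2 — fraction explained by component i = λ_i / Σ λ:
  PC1: 47/53 = 0.8868
  PC2: 6/53 = 0.1132

Step 3 — cumulative fraction after k components = (λ_1 + ... + λ_k) / Σ λ:
  k = 1: 47/53 = 0.8868
  k = 2: (47 + 6)/53 = 53/53 = 1

Summary (fraction, with percent):

explained: PC1 0.8868 (88.68%), PC2 0.1132 (11.32%);  cumulative: 0.8868, 1


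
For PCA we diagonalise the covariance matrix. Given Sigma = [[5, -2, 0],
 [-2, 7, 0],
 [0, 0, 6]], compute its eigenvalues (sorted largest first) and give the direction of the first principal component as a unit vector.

Step 1 — characteristic polynomial p(λ) = det(λI - Sigma) = λ³ - tr·λ² + c_1·λ - det, where tr = trace, c_1 = sum of the principal 2×2 minors, det = det(Sigma):
  tr = 5 + 7 + 6 = 18,
  c_1 = (5·7 - (-2)²) + (5·6 - (0)²) + (7·6 - (0)²) = 31 + 30 + 42 = 103,
  det = 5·(7·6 - (0)²) - (-2)·((-2)·6 - (0)·(0)) + (0)·((-2)·(0) - 7·(0)) = 5·(42) - (-2)·(-12) + (0)·(0) = 186.
  So p(λ) = λ³ - 18λ² + 103λ - 186.
Step 2 — look for an integer root (rational root theorem: any rational root is an integer divisor of 186). Testing λ = 6:
  p(6) = 216 - 648 + 618 - 186 = 0  ✓
  Dividing out (λ - 6): p(λ) = (λ - 6)(λ² - 12λ + 31).
Step 3 — remaining eigenvalues from the quadratic λ² - 12λ + 31 = 0:
  Δ = 12² - 4·31 = 144 - 124 = 20,  λ = (12 ± √20)/2 = (12 ± 4.4721)/2 ≈ 8.2361 or 3.7639.
  Sorted: λ_1 = 8.2361,  λ_2 = 6,  λ_3 = 3.7639  (check: sum = 18 = tr ✓).

Step 4 — unit eigenvector for λ_1 ≈ 8.2361: v spans the null space of (Sigma - λ_1 I), whose rows are
  r_1 = (-3.2361, -2, 0),  r_2 = (-2, -1.2361, 0),  r_3 = (0, 0, -2.2361).
  v is orthogonal to every row, so take v ∝ r_1 × r_3 = ((-2)·(-2.2361) - (0)·(0), (0)·(0) - (-3.2361)·(-2.2361), (-3.2361)·(0) - (-2)·(0)) ≈ (4.4721, -7.2361, 0).
  Let u = (4.4721, -7.2361, 0).
  ||u|| = √((4.4721)² + (-7.2361)² + (0)²) = √(72.3607) ≈ 8.5065,  v_1 = u/||u|| ≈ (0.5257, -0.8507, 0) (||v_1|| = 1).

λ_1 = 8.2361,  λ_2 = 6,  λ_3 = 3.7639;  v_1 ≈ (0.5257, -0.8507, 0)


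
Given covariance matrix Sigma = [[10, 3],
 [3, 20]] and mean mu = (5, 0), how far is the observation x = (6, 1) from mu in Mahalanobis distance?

Step 1 — centre the observation: (x - mu) = (1, 1).

Step 2 — invert Sigma. det(Sigma) = 10·20 - (3)² = 191.
  Sigma^{-1} = (1/det) · [[d, -b], [-b, a]] = [[0.1047, -0.0157],
 [-0.0157, 0.0524]].

Step 3 — form the quadratic (x - mu)^T · Sigma^{-1} · (x - mu):
  Sigma^{-1} · (x - mu) = (0.089, 0.0366).
  (x - mu)^T · [Sigma^{-1} · (x - mu)] = (1)·(0.089) + (1)·(0.0366) = 0.1257.

Step 4 — take square root: d = √(0.1257) ≈ 0.3545.

d(x, mu) = √(0.1257) ≈ 0.3545


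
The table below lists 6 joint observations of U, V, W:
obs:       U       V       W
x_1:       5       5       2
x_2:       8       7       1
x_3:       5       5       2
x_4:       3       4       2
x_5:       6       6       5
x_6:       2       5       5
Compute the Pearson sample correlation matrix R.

Step 1 — column means:
  mean(U) = (5 + 8 + 5 + 3 + 6 + 2) / 6 = 29/6 = 4.8333
  mean(V) = (5 + 7 + 5 + 4 + 6 + 5) / 6 = 32/6 = 5.3333
  mean(W) = (2 + 1 + 2 + 2 + 5 + 5) / 6 = 17/6 = 2.8333

Step 2 — sample variances and covariances s[i,j] = (1/(n-1)) · Σ_k (x_{k,i} - mean_i) · (x_{k,j} - mean_j), with n-1 = 5:
  s[U,U] = ((0.1667)·(0.1667) + (3.1667)·(3.1667) + (0.1667)·(0.1667) + (-1.8333)·(-1.8333) + (1.1667)·(1.1667) + (-2.8333)·(-2.8333)) / 5 = 22.8333/5 = 4.5667
  s[U,V] = ((0.1667)·(-0.3333) + (3.1667)·(1.6667) + (0.1667)·(-0.3333) + (-1.8333)·(-1.3333) + (1.1667)·(0.6667) + (-2.8333)·(-0.3333)) / 5 = 9.3333/5 = 1.8667
  s[U,W] = ((0.1667)·(-0.8333) + (3.1667)·(-1.8333) + (0.1667)·(-0.8333) + (-1.8333)·(-0.8333) + (1.1667)·(2.1667) + (-2.8333)·(2.1667)) / 5 = -8.1667/5 = -1.6333
  s[V,V] = ((-0.3333)·(-0.3333) + (1.6667)·(1.6667) + (-0.3333)·(-0.3333) + (-1.3333)·(-1.3333) + (0.6667)·(0.6667) + (-0.3333)·(-0.3333)) / 5 = 5.3333/5 = 1.0667
  s[V,W] = ((-0.3333)·(-0.8333) + (1.6667)·(-1.8333) + (-0.3333)·(-0.8333) + (-1.3333)·(-0.8333) + (0.6667)·(2.1667) + (-0.3333)·(2.1667)) / 5 = -0.6667/5 = -0.1333
  s[W,W] = ((-0.8333)·(-0.8333) + (-1.8333)·(-1.8333) + (-0.8333)·(-0.8333) + (-0.8333)·(-0.8333) + (2.1667)·(2.1667) + (2.1667)·(2.1667)) / 5 = 14.8333/5 = 2.9667
  Sample standard deviations s_i = √(s[i,i]):
  s(U) = √(4.5667) = 2.137
  s(V) = √(1.0667) = 1.0328
  s(W) = √(2.9667) = 1.7224

Step 3 — r_{ij} = s_{ij} / (s_i · s_j):
  r[U,U] = 1 (diagonal).
  r[U,V] = 1.8667 / (2.137 · 1.0328) = 1.8667 / 2.2071 = 0.8458
  r[U,W] = -1.6333 / (2.137 · 1.7224) = -1.6333 / 3.6807 = -0.4438
  r[V,V] = 1 (diagonal).
  r[V,W] = -0.1333 / (1.0328 · 1.7224) = -0.1333 / 1.7789 = -0.075
  r[W,W] = 1 (diagonal).

R is symmetric with unit diagonal. Assembling:

R = [[1, 0.8458, -0.4438],
 [0.8458, 1, -0.075],
 [-0.4438, -0.075, 1]]


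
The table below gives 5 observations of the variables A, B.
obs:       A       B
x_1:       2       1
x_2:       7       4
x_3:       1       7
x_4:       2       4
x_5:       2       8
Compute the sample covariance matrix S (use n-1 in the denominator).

Step 1 — column means:
  mean(A) = (2 + 7 + 1 + 2 + 2) / 5 = 14/5 = 2.8
  mean(B) = (1 + 4 + 7 + 4 + 8) / 5 = 24/5 = 4.8

Step 2 — sample covariance S[i,j] = (1/(n-1)) · Σ_k (x_{k,i} - mean_i) · (x_{k,j} - mean_j), with n-1 = 4.
  S[A,A] = ((-0.8)·(-0.8) + (4.2)·(4.2) + (-1.8)·(-1.8) + (-0.8)·(-0.8) + (-0.8)·(-0.8)) / 4 = 22.8/4 = 5.7
  S[A,B] = ((-0.8)·(-3.8) + (4.2)·(-0.8) + (-1.8)·(2.2) + (-0.8)·(-0.8) + (-0.8)·(3.2)) / 4 = -6.2/4 = -1.55
  S[B,B] = ((-3.8)·(-3.8) + (-0.8)·(-0.8) + (2.2)·(2.2) + (-0.8)·(-0.8) + (3.2)·(3.2)) / 4 = 30.8/4 = 7.7

S is symmetric (S[j,i] = S[i,j]). Assembling:

S = [[5.7, -1.55],
 [-1.55, 7.7]]


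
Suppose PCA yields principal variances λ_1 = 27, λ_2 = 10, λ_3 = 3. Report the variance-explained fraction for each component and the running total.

Step 1 — total variance = trace(Sigma) = Σ λ_i = 27 + 10 + 3 = 40.

Step 2 — fraction explained by component i = λ_i / Σ λ:
  PC1: 27/40 = 0.675
  PC2: 10/40 = 0.25
  PC3: 3/40 = 0.075

Step 3 — cumulative fraction after k components = (λ_1 + ... + λ_k) / Σ λ:
  k = 1: 27/40 = 0.675
  k = 2: (27 + 10)/40 = 37/40 = 0.925
  k = 3: (27 + 10 + 3)/40 = 40/40 = 1

Summary (fraction, with percent):

explained: PC1 0.675 (67.5%), PC2 0.25 (25%), PC3 0.075 (7.5%);  cumulative: 0.675, 0.925, 1


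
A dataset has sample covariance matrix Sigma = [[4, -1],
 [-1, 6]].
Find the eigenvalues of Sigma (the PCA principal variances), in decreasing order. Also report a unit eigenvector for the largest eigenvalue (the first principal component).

Step 1 — characteristic polynomial of 2×2 Sigma:
  det(Sigma - λI) = λ² - trace · λ + det = 0.
  trace = 4 + 6 = 10, det = 4·6 - (-1)² = 23.
Step 2 — discriminant:
  Δ = trace² - 4·det = 100 - 92 = 8.
Step 3 — eigenvalues:
  λ = (trace ± √Δ)/2 = (10 ± 2.8284)/2,
  λ_1 = 6.4142,  λ_2 = 3.5858.

Step 4 — unit eigenvector for λ_1: solve (Sigma - λ_1 I)v = 0. First row:
  (4 - 6.4142)·v_x + (-1)·v_y = 0, i.e. (-2.4142)·v_x + (-1)·v_y = 0,
  so v ∝ (b, λ_1 - a) = (-1, 2.4142); multiply by -1 so the first entry is positive: u = (1, -2.4142).
  ||u|| = √((1)² + (-2.4142)²) = √(6.8284) ≈ 2.6131,
  v_1 = u/||u|| ≈ (0.3827, -0.9239) (||v_1|| = 1).

λ_1 = 6.4142,  λ_2 = 3.5858;  v_1 ≈ (0.3827, -0.9239)


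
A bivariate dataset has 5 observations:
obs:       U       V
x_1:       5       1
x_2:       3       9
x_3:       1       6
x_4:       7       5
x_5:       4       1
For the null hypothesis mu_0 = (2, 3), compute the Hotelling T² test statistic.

Step 1 — sample mean vector:
  mean(U) = (5 + 3 + 1 + 7 + 4) / 5 = 20/5 = 4
  mean(V) = (1 + 9 + 6 + 5 + 1) / 5 = 22/5 = 4.4
  x̄ = (4, 4.4),  deviation x̄ - mu_0 = (4, 4.4) - (2, 3) = (2, 1.4).

Step 2 — sample covariance matrix, S[i,j] = (1/(n-1)) · Σ_k (x_{k,i} - mean_i) · (x_{k,j} - mean_j), divisor n-1 = 4:
  S[U,U] = ((1)·(1) + (-1)·(-1) + (-3)·(-3) + (3)·(3) + (0)·(0)) / 4 = 20/4 = 5
  S[U,V] = ((1)·(-3.4) + (-1)·(4.6) + (-3)·(1.6) + (3)·(0.6) + (0)·(-3.4)) / 4 = -11/4 = -2.75
  S[V,V] = ((-3.4)·(-3.4) + (4.6)·(4.6) + (1.6)·(1.6) + (0.6)·(0.6) + (-3.4)·(-3.4)) / 4 = 47.2/4 = 11.8
  S = [[5, -2.75],
 [-2.75, 11.8]].

Step 3 — invert S. det(S) = 5·11.8 - (-2.75)² = 51.4375.
  S^{-1} = (1/det) · [[d, -b], [-b, a]] = [[0.2294, 0.0535],
 [0.0535, 0.0972]].

Step 4 — quadratic form (x̄ - mu_0)^T · S^{-1} · (x̄ - mu_0):
  S^{-1} · (x̄ - mu_0) = (0.5337, 0.243),
  (x̄ - mu_0)^T · [...] = (2)·(0.5337) + (1.4)·(0.243) = 1.4075.

Step 5 — scale by n: T² = 5 · 1.4075 = 7.0377.

T² ≈ 7.0377


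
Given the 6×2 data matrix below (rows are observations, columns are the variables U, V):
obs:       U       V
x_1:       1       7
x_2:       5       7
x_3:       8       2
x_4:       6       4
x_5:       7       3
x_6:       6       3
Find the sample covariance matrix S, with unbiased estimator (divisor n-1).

Step 1 — column means:
  mean(U) = (1 + 5 + 8 + 6 + 7 + 6) / 6 = 33/6 = 5.5
  mean(V) = (7 + 7 + 2 + 4 + 3 + 3) / 6 = 26/6 = 4.3333

Step 2 — sample covariance S[i,j] = (1/(n-1)) · Σ_k (x_{k,i} - mean_i) · (x_{k,j} - mean_j), with n-1 = 5.
  S[U,U] = ((-4.5)·(-4.5) + (-0.5)·(-0.5) + (2.5)·(2.5) + (0.5)·(0.5) + (1.5)·(1.5) + (0.5)·(0.5)) / 5 = 29.5/5 = 5.9
  S[U,V] = ((-4.5)·(2.6667) + (-0.5)·(2.6667) + (2.5)·(-2.3333) + (0.5)·(-0.3333) + (1.5)·(-1.3333) + (0.5)·(-1.3333)) / 5 = -22/5 = -4.4
  S[V,V] = ((2.6667)·(2.6667) + (2.6667)·(2.6667) + (-2.3333)·(-2.3333) + (-0.3333)·(-0.3333) + (-1.3333)·(-1.3333) + (-1.3333)·(-1.3333)) / 5 = 23.3333/5 = 4.6667

S is symmetric (S[j,i] = S[i,j]). Assembling:

S = [[5.9, -4.4],
 [-4.4, 4.6667]]


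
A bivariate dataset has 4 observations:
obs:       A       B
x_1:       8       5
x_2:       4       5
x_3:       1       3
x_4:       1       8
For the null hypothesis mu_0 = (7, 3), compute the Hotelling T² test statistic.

Step 1 — sample mean vector:
  mean(A) = (8 + 4 + 1 + 1) / 4 = 14/4 = 3.5
  mean(B) = (5 + 5 + 3 + 8) / 4 = 21/4 = 5.25
  x̄ = (3.5, 5.25),  deviation x̄ - mu_0 = (3.5, 5.25) - (7, 3) = (-3.5, 2.25).

Step 2 — sample covariance matrix, S[i,j] = (1/(n-1)) · Σ_k (x_{k,i} - mean_i) · (x_{k,j} - mean_j), divisor n-1 = 3:
  S[A,A] = ((4.5)·(4.5) + (0.5)·(0.5) + (-2.5)·(-2.5) + (-2.5)·(-2.5)) / 3 = 33/3 = 11
  S[A,B] = ((4.5)·(-0.25) + (0.5)·(-0.25) + (-2.5)·(-2.25) + (-2.5)·(2.75)) / 3 = -2.5/3 = -0.8333
  S[B,B] = ((-0.25)·(-0.25) + (-0.25)·(-0.25) + (-2.25)·(-2.25) + (2.75)·(2.75)) / 3 = 12.75/3 = 4.25
  S = [[11, -0.8333],
 [-0.8333, 4.25]].

Step 3 — invert S. det(S) = 11·4.25 - (-0.8333)² = 46.0556.
  S^{-1} = (1/det) · [[d, -b], [-b, a]] = [[0.0923, 0.0181],
 [0.0181, 0.2388]].

Step 4 — quadratic form (x̄ - mu_0)^T · S^{-1} · (x̄ - mu_0):
  S^{-1} · (x̄ - mu_0) = (-0.2823, 0.4741),
  (x̄ - mu_0)^T · [...] = (-3.5)·(-0.2823) + (2.25)·(0.4741) = 2.0546.

Step 5 — scale by n: T² = 4 · 2.0546 = 8.2183.

T² ≈ 8.2183


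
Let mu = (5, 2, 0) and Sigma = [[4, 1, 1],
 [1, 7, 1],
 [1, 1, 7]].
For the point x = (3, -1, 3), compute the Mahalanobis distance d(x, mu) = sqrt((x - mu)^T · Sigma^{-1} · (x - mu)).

Step 1 — centre the observation: (x - mu) = (-2, -3, 3).

Step 2 — invert Sigma (cofactor / det for 3×3, or solve directly):
  Sigma^{-1} = [[0.2667, -0.0333, -0.0333],
 [-0.0333, 0.15, -0.0167],
 [-0.0333, -0.0167, 0.15]].

Step 3 — form the quadratic (x - mu)^T · Sigma^{-1} · (x - mu):
  Sigma^{-1} · (x - mu) = (-0.5333, -0.4333, 0.5667).
  (x - mu)^T · [Sigma^{-1} · (x - mu)] = (-2)·(-0.5333) + (-3)·(-0.4333) + (3)·(0.5667) = 4.0667.

Step 4 — take square root: d = √(4.0667) ≈ 2.0166.

d(x, mu) = √(4.0667) ≈ 2.0166


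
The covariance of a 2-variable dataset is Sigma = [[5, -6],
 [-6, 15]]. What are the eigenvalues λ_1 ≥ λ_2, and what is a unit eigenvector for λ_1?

Step 1 — characteristic polynomial of 2×2 Sigma:
  det(Sigma - λI) = λ² - trace · λ + det = 0.
  trace = 5 + 15 = 20, det = 5·15 - (-6)² = 39.
Step 2 — discriminant:
  Δ = trace² - 4·det = 400 - 156 = 244.
Step 3 — eigenvalues:
  λ = (trace ± √Δ)/2 = (20 ± 15.6205)/2,
  λ_1 = 17.8102,  λ_2 = 2.1898.

Step 4 — unit eigenvector for λ_1: solve (Sigma - λ_1 I)v = 0. First row:
  (5 - 17.8102)·v_x + (-6)·v_y = 0, i.e. (-12.8102)·v_x + (-6)·v_y = 0,
  so v ∝ (b, λ_1 - a) = (-6, 12.8102); multiply by -1 so the first entry is positive: u = (6, -12.8102).
  ||u|| = √((6)² + (-12.8102)²) = √(200.1025) ≈ 14.1458,
  v_1 = u/||u|| ≈ (0.4242, -0.9056) (||v_1|| = 1).

λ_1 = 17.8102,  λ_2 = 2.1898;  v_1 ≈ (0.4242, -0.9056)


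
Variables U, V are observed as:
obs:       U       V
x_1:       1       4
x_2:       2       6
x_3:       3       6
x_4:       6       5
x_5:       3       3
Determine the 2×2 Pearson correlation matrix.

Step 1 — column means:
  mean(U) = (1 + 2 + 3 + 6 + 3) / 5 = 15/5 = 3
  mean(V) = (4 + 6 + 6 + 5 + 3) / 5 = 24/5 = 4.8

Step 2 — sample variances and covariances s[i,j] = (1/(n-1)) · Σ_k (x_{k,i} - mean_i) · (x_{k,j} - mean_j), with n-1 = 4:
  s[U,U] = ((-2)·(-2) + (-1)·(-1) + (0)·(0) + (3)·(3) + (0)·(0)) / 4 = 14/4 = 3.5
  s[U,V] = ((-2)·(-0.8) + (-1)·(1.2) + (0)·(1.2) + (3)·(0.2) + (0)·(-1.8)) / 4 = 1/4 = 0.25
  s[V,V] = ((-0.8)·(-0.8) + (1.2)·(1.2) + (1.2)·(1.2) + (0.2)·(0.2) + (-1.8)·(-1.8)) / 4 = 6.8/4 = 1.7
  Sample standard deviations s_i = √(s[i,i]):
  s(U) = √(3.5) = 1.8708
  s(V) = √(1.7) = 1.3038

Step 3 — r_{ij} = s_{ij} / (s_i · s_j):
  r[U,U] = 1 (diagonal).
  r[U,V] = 0.25 / (1.8708 · 1.3038) = 0.25 / 2.4393 = 0.1025
  r[V,V] = 1 (diagonal).

R is symmetric with unit diagonal. Assembling:

R = [[1, 0.1025],
 [0.1025, 1]]


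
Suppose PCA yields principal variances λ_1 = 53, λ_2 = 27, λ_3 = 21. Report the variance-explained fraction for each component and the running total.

Step 1 — total variance = trace(Sigma) = Σ λ_i = 53 + 27 + 21 = 101.

Step 2 — fraction explained by component i = λ_i / Σ λ:
  PC1: 53/101 = 0.5248
  PC2: 27/101 = 0.2673
  PC3: 21/101 = 0.2079

Step 3 — cumulative fraction after k components = (λ_1 + ... + λ_k) / Σ λ:
  k = 1: 53/101 = 0.5248
  k = 2: (53 + 27)/101 = 80/101 = 0.7921
  k = 3: (53 + 27 + 21)/101 = 101/101 = 1

Summary (fraction, with percent):

explained: PC1 0.5248 (52.48%), PC2 0.2673 (26.73%), PC3 0.2079 (20.79%);  cumulative: 0.5248, 0.7921, 1


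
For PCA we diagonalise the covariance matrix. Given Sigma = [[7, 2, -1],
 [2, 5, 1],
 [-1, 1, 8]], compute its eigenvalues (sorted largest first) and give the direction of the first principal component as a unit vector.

Step 1 — characteristic polynomial p(λ) = det(λI - Sigma) = λ³ - tr·λ² + c_1·λ - det, where tr = trace, c_1 = sum of the principal 2×2 minors, det = det(Sigma):
  tr = 7 + 5 + 8 = 20,
  c_1 = (7·5 - (2)²) + (7·8 - (-1)²) + (5·8 - (1)²) = 31 + 55 + 39 = 125,
  det = 7·(5·8 - (1)²) - (2)·((2)·8 - (1)·(-1)) + (-1)·((2)·(1) - 5·(-1)) = 7·(39) - (2)·(17) + (-1)·(7) = 232.
  So p(λ) = λ³ - 20λ² + 125λ - 232.
Step 2 — look for an integer root (rational root theorem: any rational root is an integer divisor of 232). Testing λ = 8:
  p(8) = 512 - 1280 + 1000 - 232 = 0  ✓
  Dividing out (λ - 8): p(λ) = (λ - 8)(λ² - 12λ + 29).
Step 3 — remaining eigenvalues from the quadratic λ² - 12λ + 29 = 0:
  Δ = 12² - 4·29 = 144 - 116 = 28,  λ = (12 ± √28)/2 = (12 ± 5.2915)/2 ≈ 8.6458 or 3.3542.
  Sorted: λ_1 = 8.6458,  λ_2 = 8,  λ_3 = 3.3542  (check: sum = 20 = tr ✓).

Step 4 — unit eigenvector for λ_1 ≈ 8.6458: v spans the null space of (Sigma - λ_1 I), whose rows are
  r_1 = (-1.6458, 2, -1),  r_2 = (2, -3.6458, 1),  r_3 = (-1, 1, -0.6458).
  v is orthogonal to every row, so take v ∝ r_1 × r_2 = ((2)·(1) - (-1)·(-3.6458), (-1)·(2) - (-1.6458)·(1), (-1.6458)·(-3.6458) - (2)·(2)) ≈ (-1.6458, -0.3542, 2).
  Rescale (multiply by -1 so the first nonzero entry is positive): u = (1.6458, 0.3542, -2).
  ||u|| = √((1.6458)² + (0.3542)² + (-2)²) = √(6.834) ≈ 2.6142,  v_1 = u/||u|| ≈ (0.6295, 0.1355, -0.7651) (||v_1|| = 1).

λ_1 = 8.6458,  λ_2 = 8,  λ_3 = 3.3542;  v_1 ≈ (0.6295, 0.1355, -0.7651)


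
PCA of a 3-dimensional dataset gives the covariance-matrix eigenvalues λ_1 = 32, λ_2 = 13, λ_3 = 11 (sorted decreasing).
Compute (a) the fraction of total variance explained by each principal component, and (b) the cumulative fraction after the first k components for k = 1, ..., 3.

Step 1 — total variance = trace(Sigma) = Σ λ_i = 32 + 13 + 11 = 56.

Step 2 — fraction explained by component i = λ_i / Σ λ:
  PC1: 32/56 = 0.5714
  PC2: 13/56 = 0.2321
  PC3: 11/56 = 0.1964

Step 3 — cumulative fraction after k components = (λ_1 + ... + λ_k) / Σ λ:
  k = 1: 32/56 = 0.5714
  k = 2: (32 + 13)/56 = 45/56 = 0.8036
  k = 3: (32 + 13 + 11)/56 = 56/56 = 1

Summary (fraction, with percent):

explained: PC1 0.5714 (57.14%), PC2 0.2321 (23.21%), PC3 0.1964 (19.64%);  cumulative: 0.5714, 0.8036, 1


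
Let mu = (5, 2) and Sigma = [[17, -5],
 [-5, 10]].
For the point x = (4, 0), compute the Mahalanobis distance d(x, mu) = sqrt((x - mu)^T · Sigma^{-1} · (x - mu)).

Step 1 — centre the observation: (x - mu) = (-1, -2).

Step 2 — invert Sigma. det(Sigma) = 17·10 - (-5)² = 145.
  Sigma^{-1} = (1/det) · [[d, -b], [-b, a]] = [[0.069, 0.0345],
 [0.0345, 0.1172]].

Step 3 — form the quadratic (x - mu)^T · Sigma^{-1} · (x - mu):
  Sigma^{-1} · (x - mu) = (-0.1379, -0.269).
  (x - mu)^T · [Sigma^{-1} · (x - mu)] = (-1)·(-0.1379) + (-2)·(-0.269) = 0.6759.

Step 4 — take square root: d = √(0.6759) ≈ 0.8221.

d(x, mu) = √(0.6759) ≈ 0.8221


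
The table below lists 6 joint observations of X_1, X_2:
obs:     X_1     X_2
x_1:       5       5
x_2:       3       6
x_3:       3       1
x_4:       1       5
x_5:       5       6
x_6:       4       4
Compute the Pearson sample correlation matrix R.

Step 1 — column means:
  mean(X_1) = (5 + 3 + 3 + 1 + 5 + 4) / 6 = 21/6 = 3.5
  mean(X_2) = (5 + 6 + 1 + 5 + 6 + 4) / 6 = 27/6 = 4.5

Step 2 — sample variances and covariances s[i,j] = (1/(n-1)) · Σ_k (x_{k,i} - mean_i) · (x_{k,j} - mean_j), with n-1 = 5:
  s[X_1,X_1] = ((1.5)·(1.5) + (-0.5)·(-0.5) + (-0.5)·(-0.5) + (-2.5)·(-2.5) + (1.5)·(1.5) + (0.5)·(0.5)) / 5 = 11.5/5 = 2.3
  s[X_1,X_2] = ((1.5)·(0.5) + (-0.5)·(1.5) + (-0.5)·(-3.5) + (-2.5)·(0.5) + (1.5)·(1.5) + (0.5)·(-0.5)) / 5 = 2.5/5 = 0.5
  s[X_2,X_2] = ((0.5)·(0.5) + (1.5)·(1.5) + (-3.5)·(-3.5) + (0.5)·(0.5) + (1.5)·(1.5) + (-0.5)·(-0.5)) / 5 = 17.5/5 = 3.5
  Sample standard deviations s_i = √(s[i,i]):
  s(X_1) = √(2.3) = 1.5166
  s(X_2) = √(3.5) = 1.8708

Step 3 — r_{ij} = s_{ij} / (s_i · s_j):
  r[X_1,X_1] = 1 (diagonal).
  r[X_1,X_2] = 0.5 / (1.5166 · 1.8708) = 0.5 / 2.8373 = 0.1762
  r[X_2,X_2] = 1 (diagonal).

R is symmetric with unit diagonal. Assembling:

R = [[1, 0.1762],
 [0.1762, 1]]


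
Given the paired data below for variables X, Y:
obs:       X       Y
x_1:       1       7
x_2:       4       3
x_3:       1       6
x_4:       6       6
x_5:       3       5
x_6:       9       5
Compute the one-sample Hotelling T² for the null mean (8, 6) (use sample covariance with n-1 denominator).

Step 1 — sample mean vector:
  mean(X) = (1 + 4 + 1 + 6 + 3 + 9) / 6 = 24/6 = 4
  mean(Y) = (7 + 3 + 6 + 6 + 5 + 5) / 6 = 32/6 = 5.3333
  x̄ = (4, 5.3333),  deviation x̄ - mu_0 = (4, 5.3333) - (8, 6) = (-4, -0.6667).

Step 2 — sample covariance matrix, S[i,j] = (1/(n-1)) · Σ_k (x_{k,i} - mean_i) · (x_{k,j} - mean_j), divisor n-1 = 5:
  S[X,X] = ((-3)·(-3) + (0)·(0) + (-3)·(-3) + (2)·(2) + (-1)·(-1) + (5)·(5)) / 5 = 48/5 = 9.6
  S[X,Y] = ((-3)·(1.6667) + (0)·(-2.3333) + (-3)·(0.6667) + (2)·(0.6667) + (-1)·(-0.3333) + (5)·(-0.3333)) / 5 = -7/5 = -1.4
  S[Y,Y] = ((1.6667)·(1.6667) + (-2.3333)·(-2.3333) + (0.6667)·(0.6667) + (0.6667)·(0.6667) + (-0.3333)·(-0.3333) + (-0.3333)·(-0.3333)) / 5 = 9.3333/5 = 1.8667
  S = [[9.6, -1.4],
 [-1.4, 1.8667]].

Step 3 — invert S. det(S) = 9.6·1.8667 - (-1.4)² = 15.96.
  S^{-1} = (1/det) · [[d, -b], [-b, a]] = [[0.117, 0.0877],
 [0.0877, 0.6015]].

Step 4 — quadratic form (x̄ - mu_0)^T · S^{-1} · (x̄ - mu_0):
  S^{-1} · (x̄ - mu_0) = (-0.5263, -0.7519),
  (x̄ - mu_0)^T · [...] = (-4)·(-0.5263) + (-0.6667)·(-0.7519) = 2.6065.

Step 5 — scale by n: T² = 6 · 2.6065 = 15.6391.

T² ≈ 15.6391


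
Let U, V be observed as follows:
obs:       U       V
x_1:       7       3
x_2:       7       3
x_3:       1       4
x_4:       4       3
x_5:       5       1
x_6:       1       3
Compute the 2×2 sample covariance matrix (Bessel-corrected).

Step 1 — column means:
  mean(U) = (7 + 7 + 1 + 4 + 5 + 1) / 6 = 25/6 = 4.1667
  mean(V) = (3 + 3 + 4 + 3 + 1 + 3) / 6 = 17/6 = 2.8333

Step 2 — sample covariance S[i,j] = (1/(n-1)) · Σ_k (x_{k,i} - mean_i) · (x_{k,j} - mean_j), with n-1 = 5.
  S[U,U] = ((2.8333)·(2.8333) + (2.8333)·(2.8333) + (-3.1667)·(-3.1667) + (-0.1667)·(-0.1667) + (0.8333)·(0.8333) + (-3.1667)·(-3.1667)) / 5 = 36.8333/5 = 7.3667
  S[U,V] = ((2.8333)·(0.1667) + (2.8333)·(0.1667) + (-3.1667)·(1.1667) + (-0.1667)·(0.1667) + (0.8333)·(-1.8333) + (-3.1667)·(0.1667)) / 5 = -4.8333/5 = -0.9667
  S[V,V] = ((0.1667)·(0.1667) + (0.1667)·(0.1667) + (1.1667)·(1.1667) + (0.1667)·(0.1667) + (-1.8333)·(-1.8333) + (0.1667)·(0.1667)) / 5 = 4.8333/5 = 0.9667

S is symmetric (S[j,i] = S[i,j]). Assembling:

S = [[7.3667, -0.9667],
 [-0.9667, 0.9667]]


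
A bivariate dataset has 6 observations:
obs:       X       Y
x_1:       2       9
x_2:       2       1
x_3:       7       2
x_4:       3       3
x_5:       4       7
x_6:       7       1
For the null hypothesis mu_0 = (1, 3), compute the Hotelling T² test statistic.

Step 1 — sample mean vector:
  mean(X) = (2 + 2 + 7 + 3 + 4 + 7) / 6 = 25/6 = 4.1667
  mean(Y) = (9 + 1 + 2 + 3 + 7 + 1) / 6 = 23/6 = 3.8333
  x̄ = (4.1667, 3.8333),  deviation x̄ - mu_0 = (4.1667, 3.8333) - (1, 3) = (3.1667, 0.8333).

Step 2 — sample covariance matrix, S[i,j] = (1/(n-1)) · Σ_k (x_{k,i} - mean_i) · (x_{k,j} - mean_j), divisor n-1 = 5:
  S[X,X] = ((-2.1667)·(-2.1667) + (-2.1667)·(-2.1667) + (2.8333)·(2.8333) + (-1.1667)·(-1.1667) + (-0.1667)·(-0.1667) + (2.8333)·(2.8333)) / 5 = 26.8333/5 = 5.3667
  S[X,Y] = ((-2.1667)·(5.1667) + (-2.1667)·(-2.8333) + (2.8333)·(-1.8333) + (-1.1667)·(-0.8333) + (-0.1667)·(3.1667) + (2.8333)·(-2.8333)) / 5 = -17.8333/5 = -3.5667
  S[Y,Y] = ((5.1667)·(5.1667) + (-2.8333)·(-2.8333) + (-1.8333)·(-1.8333) + (-0.8333)·(-0.8333) + (3.1667)·(3.1667) + (-2.8333)·(-2.8333)) / 5 = 56.8333/5 = 11.3667
  S = [[5.3667, -3.5667],
 [-3.5667, 11.3667]].

Step 3 — invert S. det(S) = 5.3667·11.3667 - (-3.5667)² = 48.28.
  S^{-1} = (1/det) · [[d, -b], [-b, a]] = [[0.2354, 0.0739],
 [0.0739, 0.1112]].

Step 4 — quadratic form (x̄ - mu_0)^T · S^{-1} · (x̄ - mu_0):
  S^{-1} · (x̄ - mu_0) = (0.8071, 0.3266),
  (x̄ - mu_0)^T · [...] = (3.1667)·(0.8071) + (0.8333)·(0.3266) = 2.8279.

Step 5 — scale by n: T² = 6 · 2.8279 = 16.9677.

T² ≈ 16.9677


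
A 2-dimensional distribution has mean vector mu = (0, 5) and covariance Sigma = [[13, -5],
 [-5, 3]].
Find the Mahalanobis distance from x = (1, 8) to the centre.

Step 1 — centre the observation: (x - mu) = (1, 3).

Step 2 — invert Sigma. det(Sigma) = 13·3 - (-5)² = 14.
  Sigma^{-1} = (1/det) · [[d, -b], [-b, a]] = [[0.2143, 0.3571],
 [0.3571, 0.9286]].

Step 3 — form the quadratic (x - mu)^T · Sigma^{-1} · (x - mu):
  Sigma^{-1} · (x - mu) = (1.2857, 3.1429).
  (x - mu)^T · [Sigma^{-1} · (x - mu)] = (1)·(1.2857) + (3)·(3.1429) = 10.7143.

Step 4 — take square root: d = √(10.7143) ≈ 3.2733.

d(x, mu) = √(10.7143) ≈ 3.2733


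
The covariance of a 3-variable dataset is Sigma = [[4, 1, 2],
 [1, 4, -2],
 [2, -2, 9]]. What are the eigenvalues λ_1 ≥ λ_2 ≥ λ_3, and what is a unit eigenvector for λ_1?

Step 1 — characteristic polynomial p(λ) = det(λI - Sigma) = λ³ - tr·λ² + c_1·λ - det, where tr = trace, c_1 = sum of the principal 2×2 minors, det = det(Sigma):
  tr = 4 + 4 + 9 = 17,
  c_1 = (4·4 - (1)²) + (4·9 - (2)²) + (4·9 - (-2)²) = 15 + 32 + 32 = 79,
  det = 4·(4·9 - (-2)²) - (1)·((1)·9 - (-2)·(2)) + (2)·((1)·(-2) - 4·(2)) = 4·(32) - (1)·(13) + (2)·(-10) = 95.
  So p(λ) = λ³ - 17λ² + 79λ - 95.
Step 2 — look for an integer root (rational root theorem: any rational root is an integer divisor of 95). Testing λ = 5:
  p(5) = 125 - 425 + 395 - 95 = 0  ✓
  Dividing out (λ - 5): p(λ) = (λ - 5)(λ² - 12λ + 19).
Step 3 — remaining eigenvalues from the quadratic λ² - 12λ + 19 = 0:
  Δ = 12² - 4·19 = 144 - 76 = 68,  λ = (12 ± √68)/2 = (12 ± 8.2462)/2 ≈ 10.1231 or 1.8769.
  Sorted: λ_1 = 10.1231,  λ_2 = 5,  λ_3 = 1.8769  (check: sum = 17 = tr ✓).

Step 4 — unit eigenvector for λ_1 ≈ 10.1231: v spans the null space of (Sigma - λ_1 I), whose rows are
  r_1 = (-6.1231, 1, 2),  r_2 = (1, -6.1231, -2),  r_3 = (2, -2, -1.1231).
  v is orthogonal to every row, so take v ∝ r_1 × r_2 = ((1)·(-2) - (2)·(-6.1231), (2)·(1) - (-6.1231)·(-2), (-6.1231)·(-6.1231) - (1)·(1)) ≈ (10.2462, -10.2462, 36.4924).
  Let u = (10.2462, -10.2462, 36.4924).
  ||u|| = √((10.2462)² + (-10.2462)² + (36.4924)²) = √(1541.6666) ≈ 39.2641,  v_1 = u/||u|| ≈ (0.261, -0.261, 0.9294) (||v_1|| = 1).

λ_1 = 10.1231,  λ_2 = 5,  λ_3 = 1.8769;  v_1 ≈ (0.261, -0.261, 0.9294)


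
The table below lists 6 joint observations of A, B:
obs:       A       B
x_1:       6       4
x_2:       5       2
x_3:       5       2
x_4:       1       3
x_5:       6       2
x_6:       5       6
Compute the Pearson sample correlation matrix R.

Step 1 — column means:
  mean(A) = (6 + 5 + 5 + 1 + 6 + 5) / 6 = 28/6 = 4.6667
  mean(B) = (4 + 2 + 2 + 3 + 2 + 6) / 6 = 19/6 = 3.1667

Step 2 — sample variances and covariances s[i,j] = (1/(n-1)) · Σ_k (x_{k,i} - mean_i) · (x_{k,j} - mean_j), with n-1 = 5:
  s[A,A] = ((1.3333)·(1.3333) + (0.3333)·(0.3333) + (0.3333)·(0.3333) + (-3.6667)·(-3.6667) + (1.3333)·(1.3333) + (0.3333)·(0.3333)) / 5 = 17.3333/5 = 3.4667
  s[A,B] = ((1.3333)·(0.8333) + (0.3333)·(-1.1667) + (0.3333)·(-1.1667) + (-3.6667)·(-0.1667) + (1.3333)·(-1.1667) + (0.3333)·(2.8333)) / 5 = 0.3333/5 = 0.0667
  s[B,B] = ((0.8333)·(0.8333) + (-1.1667)·(-1.1667) + (-1.1667)·(-1.1667) + (-0.1667)·(-0.1667) + (-1.1667)·(-1.1667) + (2.8333)·(2.8333)) / 5 = 12.8333/5 = 2.5667
  Sample standard deviations s_i = √(s[i,i]):
  s(A) = √(3.4667) = 1.8619
  s(B) = √(2.5667) = 1.6021

Step 3 — r_{ij} = s_{ij} / (s_i · s_j):
  r[A,A] = 1 (diagonal).
  r[A,B] = 0.0667 / (1.8619 · 1.6021) = 0.0667 / 2.9829 = 0.0223
  r[B,B] = 1 (diagonal).

R is symmetric with unit diagonal. Assembling:

R = [[1, 0.0223],
 [0.0223, 1]]


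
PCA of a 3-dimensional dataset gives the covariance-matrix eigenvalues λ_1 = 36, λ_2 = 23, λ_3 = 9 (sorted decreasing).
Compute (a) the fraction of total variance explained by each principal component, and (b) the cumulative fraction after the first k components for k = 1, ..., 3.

Step 1 — total variance = trace(Sigma) = Σ λ_i = 36 + 23 + 9 = 68.

Step 2 — fraction explained by component i = λ_i / Σ λ:
  PC1: 36/68 = 0.5294
  PC2: 23/68 = 0.3382
  PC3: 9/68 = 0.1324

Step 3 — cumulative fraction after k components = (λ_1 + ... + λ_k) / Σ λ:
  k = 1: 36/68 = 0.5294
  k = 2: (36 + 23)/68 = 59/68 = 0.8676
  k = 3: (36 + 23 + 9)/68 = 68/68 = 1

Summary (fraction, with percent):

explained: PC1 0.5294 (52.94%), PC2 0.3382 (33.82%), PC3 0.1324 (13.24%);  cumulative: 0.5294, 0.8676, 1


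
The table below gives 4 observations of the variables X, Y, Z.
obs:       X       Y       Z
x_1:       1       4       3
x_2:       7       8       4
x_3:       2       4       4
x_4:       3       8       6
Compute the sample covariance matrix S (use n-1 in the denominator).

Step 1 — column means:
  mean(X) = (1 + 7 + 2 + 3) / 4 = 13/4 = 3.25
  mean(Y) = (4 + 8 + 4 + 8) / 4 = 24/4 = 6
  mean(Z) = (3 + 4 + 4 + 6) / 4 = 17/4 = 4.25

Step 2 — sample covariance S[i,j] = (1/(n-1)) · Σ_k (x_{k,i} - mean_i) · (x_{k,j} - mean_j), with n-1 = 3.
  S[X,X] = ((-2.25)·(-2.25) + (3.75)·(3.75) + (-1.25)·(-1.25) + (-0.25)·(-0.25)) / 3 = 20.75/3 = 6.9167
  S[X,Y] = ((-2.25)·(-2) + (3.75)·(2) + (-1.25)·(-2) + (-0.25)·(2)) / 3 = 14/3 = 4.6667
  S[X,Z] = ((-2.25)·(-1.25) + (3.75)·(-0.25) + (-1.25)·(-0.25) + (-0.25)·(1.75)) / 3 = 1.75/3 = 0.5833
  S[Y,Y] = ((-2)·(-2) + (2)·(2) + (-2)·(-2) + (2)·(2)) / 3 = 16/3 = 5.3333
  S[Y,Z] = ((-2)·(-1.25) + (2)·(-0.25) + (-2)·(-0.25) + (2)·(1.75)) / 3 = 6/3 = 2
  S[Z,Z] = ((-1.25)·(-1.25) + (-0.25)·(-0.25) + (-0.25)·(-0.25) + (1.75)·(1.75)) / 3 = 4.75/3 = 1.5833

S is symmetric (S[j,i] = S[i,j]). Assembling:

S = [[6.9167, 4.6667, 0.5833],
 [4.6667, 5.3333, 2],
 [0.5833, 2, 1.5833]]
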